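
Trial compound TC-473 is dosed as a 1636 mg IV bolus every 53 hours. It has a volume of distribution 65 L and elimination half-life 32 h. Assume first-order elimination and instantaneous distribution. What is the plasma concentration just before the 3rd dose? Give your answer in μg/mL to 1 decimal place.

f = (1/2)^(τ/t½) = (1/2)^(53/32) ≈ 0.3173.
C₀ = D/Vd = 1636/65 ≈ 25.169 μg/mL.
Before the 3rd dose, 2 doses have been given. Superposition: Cmin = C₀·(f + f²).
≈ 25.169 × (0.3173 + 0.1007) ≈ 25.169 × 0.4180 ≈ 10.521 μg/mL.

10.5 μg/mL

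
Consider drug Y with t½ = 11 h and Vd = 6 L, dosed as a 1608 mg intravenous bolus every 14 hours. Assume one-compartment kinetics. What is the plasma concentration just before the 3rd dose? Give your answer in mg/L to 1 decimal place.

f = (1/2)^(τ/t½) = (1/2)^(14/11) ≈ 0.4139.
C₀ = D/Vd = 1608/6 ≈ 268.000 mg/L.
Before the 3rd dose, 2 doses have been given. Superposition: Cmin = C₀·(f + f²).
≈ 268.000 × (0.4139 + 0.1713) ≈ 268.000 × 0.5852 ≈ 156.834 mg/L.

156.8 mg/L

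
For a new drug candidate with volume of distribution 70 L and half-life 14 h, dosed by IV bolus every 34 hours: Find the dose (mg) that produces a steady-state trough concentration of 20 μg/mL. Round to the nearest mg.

τ/t½ = 34/14 ≈ 2.4286, so f = (1/2)^(34/14) ≈ 0.185749.
Cmin,ss = (D/Vd)·f/(1−f), so D = Cmin,ss·Vd·(1−f)/f.
D = 20 × 70 × (1−f)/f ≈ 20 × 70 × 4.38361 ≈ 6137.05 mg.

6137 mg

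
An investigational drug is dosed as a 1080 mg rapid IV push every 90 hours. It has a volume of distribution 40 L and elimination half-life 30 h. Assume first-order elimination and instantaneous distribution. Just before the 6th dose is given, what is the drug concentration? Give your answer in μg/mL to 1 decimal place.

3.9 μg/mL

f = (1/2)^(τ/t½) = (1/2)^(90/30) ≈ 0.1250.
C₀ = D/Vd = 1080/40 ≈ 27.000 μg/mL.
Before the 6th dose, 5 doses have been given. Superposition: Cmin = C₀·(f + f² + … + f^5).
≈ 27.000 × (0.1250 + 0.0156 + 0.0020 + 0.0002 + 0.0000) ≈ 27.000 × 0.1428 ≈ 3.856 μg/mL.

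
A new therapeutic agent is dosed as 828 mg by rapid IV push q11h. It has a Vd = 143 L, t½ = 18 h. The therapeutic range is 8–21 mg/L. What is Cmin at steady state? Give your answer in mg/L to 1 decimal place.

Over one 11-h interval, 11/18 ≈ 0.61111 half-lives elapse, leaving f ≈ 0.6547 of each dose.
Accumulation ratio R = 1/(1 − f) ≈ 1/0.3453 ≈ 2.8960.
Single-dose peak C₀ = D/Vd = 828/143 ≈ 5.790 mg/L.
Cmax,ss = C₀/(1 − f) ≈ 5.790/0.3453 ≈ 16.768 mg/L.
Steady-state trough Cmin,ss = Cmax,ss·f ≈ 16.768 × 0.6547 ≈ 10.978 mg/L.
Trough 11.0 mg/L vs MEC 8 mg/L: adequate.

11.0 mg/L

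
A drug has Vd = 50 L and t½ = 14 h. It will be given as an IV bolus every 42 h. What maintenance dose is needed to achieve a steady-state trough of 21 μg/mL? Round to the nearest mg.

τ/t½ = 42/14 ≈ 3, so f = (1/2)^(42/14) ≈ 0.125000.
Cmin,ss = (D/Vd)·f/(1−f), so D = Cmin,ss·Vd·(1−f)/f.
D = 21 × 50 × (1−f)/f ≈ 21 × 50 × 7.00000 ≈ 7350.00 mg.

7350 mg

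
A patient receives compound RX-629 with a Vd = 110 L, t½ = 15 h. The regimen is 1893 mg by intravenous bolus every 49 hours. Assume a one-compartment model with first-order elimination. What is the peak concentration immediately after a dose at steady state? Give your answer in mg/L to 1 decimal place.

Over one 49-h interval, 49/15 ≈ 3.2667 half-lives elapse, leaving f ≈ 0.1039 of each dose.
Accumulation ratio R = 1/(1 − f) ≈ 1/0.8961 ≈ 1.1159.
Single-dose peak C₀ = D/Vd = 1893/110 ≈ 17.209 mg/L.
Steady-state peak Cmax,ss = C₀·R ≈ 17.209 × 1.1159 ≈ 19.204 mg/L.

19.2 mg/L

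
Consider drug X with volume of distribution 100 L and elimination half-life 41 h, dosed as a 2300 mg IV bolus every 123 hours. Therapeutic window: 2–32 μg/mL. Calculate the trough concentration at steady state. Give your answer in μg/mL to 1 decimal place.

3.3 μg/mL

τ = 123 h = 3 half-lives, so f = (1/2)^3 = 0.125.
At steady state, R = 1/(1 − 0.125) = 8/7.
Single-dose peak C₀ = D/Vd = 2300/100 = 23 μg/mL.
Steady-state peak Cmax,ss = C₀·R = 23 × 8/7 ≈ 26.286 μg/mL.
Steady-state trough Cmin,ss = Cmax,ss·f ≈ 26.286 × 0.125 ≈ 3.286 μg/mL.
Trough 3.3 μg/mL vs MEC 2 μg/mL: adequate.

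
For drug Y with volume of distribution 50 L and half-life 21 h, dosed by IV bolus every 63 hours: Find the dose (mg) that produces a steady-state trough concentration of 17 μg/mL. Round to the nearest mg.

τ/t½ = 63/21 ≈ 3, so f = (1/2)^(63/21) ≈ 0.125000.
Cmin,ss = (D/Vd)·f/(1−f), so D = Cmin,ss·Vd·(1−f)/f.
D = 17 × 50 × (1−f)/f ≈ 17 × 50 × 7.00000 ≈ 5950.00 mg.

5950 mg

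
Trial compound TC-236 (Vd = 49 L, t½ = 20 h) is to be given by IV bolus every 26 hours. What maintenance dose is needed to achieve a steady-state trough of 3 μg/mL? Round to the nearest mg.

215 mg

τ/t½ = 26/20 ≈ 1.3, so f = (1/2)^(26/20) ≈ 0.406126.
Cmin,ss = (D/Vd)·f/(1−f), so D = Cmin,ss·Vd·(1−f)/f.
D = 3 × 49 × (1−f)/f ≈ 3 × 49 × 1.46229 ≈ 214.96 mg.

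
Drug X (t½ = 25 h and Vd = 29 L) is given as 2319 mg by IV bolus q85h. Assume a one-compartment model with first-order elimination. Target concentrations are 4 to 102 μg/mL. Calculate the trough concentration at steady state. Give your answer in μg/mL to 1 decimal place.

Over one 85-h interval, 85/25 ≈ 3.4 half-lives elapse, leaving f ≈ 0.0947 of each dose.
At steady state, accumulation factor R = 1/(1 − e^(−kτ)) ≈ 1.1046.
Each bolus raises the concentration by D/Vd = 2319/29 ≈ 79.966 μg/mL.
Steady-state peak Cmax,ss = C₀·R ≈ 79.966 × 1.1046 ≈ 88.330 μg/mL.
One interval later, Cmin,ss = Cmax,ss·e^(−kτ) ≈ 88.330 × 0.0947 ≈ 8.365 μg/mL.
Trough 8.4 μg/mL vs MEC 4 μg/mL: adequate.

8.4 μg/mL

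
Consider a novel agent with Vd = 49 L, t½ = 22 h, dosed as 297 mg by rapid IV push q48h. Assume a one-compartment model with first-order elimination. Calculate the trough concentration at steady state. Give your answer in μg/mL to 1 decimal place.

1.7 μg/mL

Over one 48-h interval, 48/22 ≈ 2.1818 half-lives elapse, leaving f ≈ 0.2204 of each dose.
At steady state, accumulation factor R = 1/(1 − e^(−kτ)) ≈ 1.2827.
Single-dose peak C₀ = D/Vd = 297/49 ≈ 6.061 μg/mL.
Steady-state peak Cmax,ss = C₀·R ≈ 6.061 × 1.2827 ≈ 7.774 μg/mL.
One interval later, Cmin,ss = Cmax,ss·e^(−kτ) ≈ 7.774 × 0.2204 ≈ 1.713 μg/mL.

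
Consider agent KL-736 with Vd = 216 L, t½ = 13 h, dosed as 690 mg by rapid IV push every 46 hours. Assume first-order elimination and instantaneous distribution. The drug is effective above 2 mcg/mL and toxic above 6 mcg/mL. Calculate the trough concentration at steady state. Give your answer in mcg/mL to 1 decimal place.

τ/t½ = 46/13 ≈ 3.5385, so fraction remaining f = (1/2)^(46/13) ≈ 0.0861.
At steady state, accumulation factor R = 1/(1 − e^(−kτ)) ≈ 1.0942.
Each bolus raises the concentration by D/Vd = 690/216 ≈ 3.194 mcg/mL.
Cmax,ss = C₀/(1 − f) ≈ 3.194/0.9139 ≈ 3.495 mcg/mL.
One interval later, Cmin,ss = Cmax,ss·e^(−kτ) ≈ 3.495 × 0.0861 ≈ 0.301 mcg/mL.
Trough 0.3 mcg/mL vs MEC 2 mcg/mL: subtherapeutic.

0.3 mcg/mL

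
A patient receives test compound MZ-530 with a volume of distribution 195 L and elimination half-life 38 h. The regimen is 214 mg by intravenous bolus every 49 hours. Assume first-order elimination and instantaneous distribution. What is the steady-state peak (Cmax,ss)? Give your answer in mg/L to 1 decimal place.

Over one 49-h interval, 49/38 ≈ 1.2895 half-lives elapse, leaving f ≈ 0.4091 of each dose.
Accumulation ratio R = 1/(1 − f) ≈ 1/0.5909 ≈ 1.6923.
Each bolus raises the concentration by D/Vd = 214/195 ≈ 1.097 mg/L.
Steady-state peak Cmax,ss = C₀·R ≈ 1.097 × 1.6923 ≈ 1.856 mg/L.

1.9 mg/L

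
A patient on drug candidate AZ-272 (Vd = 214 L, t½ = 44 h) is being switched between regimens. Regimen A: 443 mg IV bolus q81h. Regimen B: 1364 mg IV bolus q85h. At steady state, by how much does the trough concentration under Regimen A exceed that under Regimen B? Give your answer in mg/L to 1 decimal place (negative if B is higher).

-1.5 mg/L

Regimen A: f = (1/2)^(81/44) ≈ 0.2791; Cmin,ss = (443/214)·f/(1−f) ≈ 0.801 mg/L.
Regimen B: f = (1/2)^(85/44) ≈ 0.2621; Cmin,ss = (1364/214)·f/(1−f) ≈ 2.264 mg/L.
Difference ≈ 0.801 − 2.264 ≈ -1.463 mg/L.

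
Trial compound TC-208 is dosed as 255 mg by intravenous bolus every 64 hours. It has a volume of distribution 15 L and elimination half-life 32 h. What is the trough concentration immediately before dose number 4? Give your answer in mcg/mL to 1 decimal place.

5.6 mcg/mL

f = (1/2)^(τ/t½) = (1/2)^(64/32) ≈ 0.2500.
C₀ = D/Vd = 255/15 ≈ 17.000 mcg/mL.
Before the 4th dose, 3 doses have been given. Superposition: Cmin = C₀·(f + f² + … + f^3).
≈ 17.000 × (0.2500 + 0.0625 + 0.0156) ≈ 17.000 × 0.3281 ≈ 5.578 mcg/mL.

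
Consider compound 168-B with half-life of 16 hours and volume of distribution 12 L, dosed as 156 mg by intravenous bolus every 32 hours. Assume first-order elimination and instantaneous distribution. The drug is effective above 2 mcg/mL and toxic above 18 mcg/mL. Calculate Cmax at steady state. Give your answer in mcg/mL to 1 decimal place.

17.3 mcg/mL

The dosing interval is 2 half-lives, so f = 2^(−2) = 0.25.
At steady state, R = 1/(1 − 0.25) = 4/3.
Single-dose peak C₀ = D/Vd = 156/12 = 13 mcg/mL.
Steady-state peak Cmax,ss = C₀·R = 13 × 4/3 ≈ 17.333 mcg/mL.
Peak 17.3 mcg/mL vs MTC 18 mcg/mL: below toxic threshold.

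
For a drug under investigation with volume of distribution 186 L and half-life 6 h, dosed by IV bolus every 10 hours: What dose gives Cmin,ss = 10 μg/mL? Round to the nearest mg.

4045 mg

τ/t½ = 10/6 ≈ 1.6667, so f = (1/2)^(10/6) ≈ 0.314980.
Cmin,ss = (D/Vd)·f/(1−f), so D = Cmin,ss·Vd·(1−f)/f.
D = 10 × 186 × (1−f)/f ≈ 10 × 186 × 2.17480 ≈ 4045.13 mg.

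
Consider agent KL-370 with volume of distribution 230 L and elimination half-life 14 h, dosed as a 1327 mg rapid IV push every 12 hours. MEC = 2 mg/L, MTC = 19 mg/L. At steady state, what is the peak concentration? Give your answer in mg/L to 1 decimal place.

τ/t½ = 12/14 ≈ 0.85714, so fraction remaining f = (1/2)^(12/14) ≈ 0.5520.
At steady state, accumulation factor R = 1/(1 − e^(−kτ)) ≈ 2.2321.
Single-dose peak C₀ = D/Vd = 1327/230 ≈ 5.770 mg/L.
Cmax,ss = C₀/(1 − f) ≈ 5.770/0.4480 ≈ 12.879 mg/L.
Peak 12.9 mg/L vs MTC 19 mg/L: below toxic threshold.

12.9 mg/L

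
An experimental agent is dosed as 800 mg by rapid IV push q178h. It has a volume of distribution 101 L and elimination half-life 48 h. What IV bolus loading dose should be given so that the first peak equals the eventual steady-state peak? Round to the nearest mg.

f = (1/2)^(178/48) ≈ 0.076503; accumulation ratio R = 1/(1−f) ≈ 1.08284.
Loading dose to hit Cmax,ss on first dose: D_load = D_maint·R ≈ 800 × 1.08284 ≈ 866.27 mg.

866 mg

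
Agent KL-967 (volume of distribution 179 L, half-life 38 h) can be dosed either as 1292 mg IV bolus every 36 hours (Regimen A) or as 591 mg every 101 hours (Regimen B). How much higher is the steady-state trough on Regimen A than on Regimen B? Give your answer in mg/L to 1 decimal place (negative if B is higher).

Regimen A: f = (1/2)^(36/38) ≈ 0.5186; Cmin,ss = (1292/179)·f/(1−f) ≈ 7.776 mg/L.
Regimen B: f = (1/2)^(101/38) ≈ 0.1585; Cmin,ss = (591/179)·f/(1−f) ≈ 0.622 mg/L.
Difference ≈ 7.776 − 0.622 ≈ 7.154 mg/L.

7.2 mg/L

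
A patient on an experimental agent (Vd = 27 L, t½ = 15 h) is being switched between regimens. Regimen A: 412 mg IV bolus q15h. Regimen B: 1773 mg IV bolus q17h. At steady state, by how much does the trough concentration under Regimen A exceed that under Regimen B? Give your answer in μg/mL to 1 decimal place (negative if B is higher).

-39.8 μg/mL

Regimen A: f = (1/2)^(15/15) ≈ 0.5000; Cmin,ss = (412/27)·f/(1−f) ≈ 15.259 μg/mL.
Regimen B: f = (1/2)^(17/15) ≈ 0.4559; Cmin,ss = (1773/27)·f/(1−f) ≈ 55.022 μg/mL.
Difference ≈ 15.259 − 55.022 ≈ -39.763 μg/mL.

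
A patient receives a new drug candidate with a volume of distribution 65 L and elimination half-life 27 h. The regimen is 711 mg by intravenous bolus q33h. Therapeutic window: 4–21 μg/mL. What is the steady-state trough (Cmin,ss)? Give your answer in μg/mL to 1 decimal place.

8.2 μg/mL

τ/t½ = 33/27 ≈ 1.2222, so fraction remaining f = (1/2)^(33/27) ≈ 0.4286.
Accumulation ratio R = 1/(1 − f) ≈ 1/0.5714 ≈ 1.7501.
Single-dose peak C₀ = D/Vd = 711/65 ≈ 10.938 μg/mL.
Steady-state peak Cmax,ss = C₀·R ≈ 10.938 × 1.7501 ≈ 19.143 μg/mL.
Steady-state trough Cmin,ss = Cmax,ss·f ≈ 19.143 × 0.4286 ≈ 8.205 μg/mL.
Trough 8.2 μg/mL vs MEC 4 μg/mL: adequate.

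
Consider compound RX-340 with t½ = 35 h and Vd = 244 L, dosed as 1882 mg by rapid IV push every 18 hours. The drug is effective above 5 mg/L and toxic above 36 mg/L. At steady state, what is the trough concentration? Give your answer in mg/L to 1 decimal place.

Over one 18-h interval, 18/35 ≈ 0.51429 half-lives elapse, leaving f ≈ 0.7001 of each dose.
At steady state, accumulation factor R = 1/(1 − e^(−kτ)) ≈ 3.3344.
Each bolus raises the concentration by D/Vd = 1882/244 ≈ 7.713 mg/L.
Steady-state peak Cmax,ss = C₀·R ≈ 7.713 × 3.3344 ≈ 25.718 mg/L.
One interval later, Cmin,ss = Cmax,ss·e^(−kτ) ≈ 25.718 × 0.7001 ≈ 18.005 mg/L.
Trough 18.0 mg/L vs MEC 5 mg/L: adequate.

18.0 mg/L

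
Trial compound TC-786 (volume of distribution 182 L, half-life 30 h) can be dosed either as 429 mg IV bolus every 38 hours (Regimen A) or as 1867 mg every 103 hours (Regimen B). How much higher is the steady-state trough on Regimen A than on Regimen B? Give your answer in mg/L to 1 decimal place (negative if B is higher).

Regimen A: f = (1/2)^(38/30) ≈ 0.4156; Cmin,ss = (429/182)·f/(1−f) ≈ 1.676 mg/L.
Regimen B: f = (1/2)^(103/30) ≈ 0.0926; Cmin,ss = (1867/182)·f/(1−f) ≈ 1.047 mg/L.
Difference ≈ 1.676 − 1.047 ≈ 0.629 mg/L.

0.6 mg/L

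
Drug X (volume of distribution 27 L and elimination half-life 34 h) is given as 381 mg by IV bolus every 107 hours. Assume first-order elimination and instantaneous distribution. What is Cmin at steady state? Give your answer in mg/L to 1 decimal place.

k = ln2/t½ = ln2/34 ≈ 0.020387 h⁻¹; fraction remaining f = e^(−kτ) = e^(−0.020387×107) ≈ 0.1129.
Each bolus raises the concentration by D/Vd = 381/27 ≈ 14.111 mg/L.
Steady-state trough Cmin,ss = C₀·f/(1−f) ≈ 14.111 × 0.1129/0.8871 ≈ 1.796 mg/L.

1.8 mg/L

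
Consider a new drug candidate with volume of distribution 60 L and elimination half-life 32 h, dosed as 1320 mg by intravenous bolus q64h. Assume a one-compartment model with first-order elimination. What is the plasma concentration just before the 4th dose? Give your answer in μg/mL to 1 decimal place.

f = (1/2)^(τ/t½) = (1/2)^(64/32) ≈ 0.2500.
C₀ = D/Vd = 1320/60 ≈ 22.000 μg/mL.
Before the 4th dose, 3 doses have been given. Superposition: Cmin = C₀·(f + f² + … + f^3).
≈ 22.000 × (0.2500 + 0.0625 + 0.0156) ≈ 22.000 × 0.3281 ≈ 7.218 μg/mL.

7.2 μg/mL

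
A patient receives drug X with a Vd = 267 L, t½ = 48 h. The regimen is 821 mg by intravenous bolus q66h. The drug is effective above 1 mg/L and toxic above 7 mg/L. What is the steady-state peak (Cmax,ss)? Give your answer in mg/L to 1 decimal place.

Over one 66-h interval, 66/48 ≈ 1.375 half-lives elapse, leaving f ≈ 0.3856 of each dose.
At steady state, accumulation factor R = 1/(1 − e^(−kτ)) ≈ 1.6276.
Single-dose peak C₀ = D/Vd = 821/267 ≈ 3.075 mg/L.
Cmax,ss = C₀/(1 − f) ≈ 3.075/0.6144 ≈ 5.005 mg/L.
Peak 5.0 mg/L vs MTC 7 mg/L: below toxic threshold.

5.0 mg/L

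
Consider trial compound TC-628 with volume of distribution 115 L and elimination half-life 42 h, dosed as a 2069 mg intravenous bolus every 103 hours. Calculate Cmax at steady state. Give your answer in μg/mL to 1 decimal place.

22.0 μg/mL

τ/t½ = 103/42 ≈ 2.4524, so fraction remaining f = (1/2)^(103/42) ≈ 0.1827.
At steady state, accumulation factor R = 1/(1 − e^(−kτ)) ≈ 1.2235.
Each bolus raises the concentration by D/Vd = 2069/115 ≈ 17.991 μg/mL.
Cmax,ss = C₀/(1 − f) ≈ 17.991/0.8173 ≈ 22.013 μg/mL.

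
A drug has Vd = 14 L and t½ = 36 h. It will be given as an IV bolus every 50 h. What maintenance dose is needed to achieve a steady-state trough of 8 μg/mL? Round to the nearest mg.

181 mg

τ/t½ = 50/36 ≈ 1.3889, so f = (1/2)^(50/36) ≈ 0.381859.
Cmin,ss = (D/Vd)·f/(1−f), so D = Cmin,ss·Vd·(1−f)/f.
D = 8 × 14 × (1−f)/f ≈ 8 × 14 × 1.61877 ≈ 181.30 mg.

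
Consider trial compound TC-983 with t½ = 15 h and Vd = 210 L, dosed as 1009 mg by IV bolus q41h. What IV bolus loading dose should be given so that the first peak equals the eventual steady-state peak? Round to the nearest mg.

f = (1/2)^(41/15) ≈ 0.150378; accumulation ratio R = 1/(1−f) ≈ 1.17699.
Loading dose to hit Cmax,ss on first dose: D_load = D_maint·R ≈ 1009 × 1.17699 ≈ 1187.58 mg.

1188 mg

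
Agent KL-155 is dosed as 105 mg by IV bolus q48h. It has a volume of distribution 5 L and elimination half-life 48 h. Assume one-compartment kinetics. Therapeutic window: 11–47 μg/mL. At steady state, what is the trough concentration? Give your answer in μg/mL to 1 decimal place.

The dosing interval is 1 half-life, so f = 2^(−1) = 0.5.
Accumulation ratio R = 1/(1 − f) = 1/0.5 = 2/1.
Single-dose peak C₀ = D/Vd = 105/5 = 21 μg/mL.
Steady-state peak Cmax,ss = C₀·R = 21 × 2/1 ≈ 42.000 μg/mL.
Steady-state trough Cmin,ss = Cmax,ss·f ≈ 42.000 × 0.5 ≈ 21.000 μg/mL.
Trough 21.0 μg/mL vs MEC 11 μg/mL: adequate.

21.0 μg/mL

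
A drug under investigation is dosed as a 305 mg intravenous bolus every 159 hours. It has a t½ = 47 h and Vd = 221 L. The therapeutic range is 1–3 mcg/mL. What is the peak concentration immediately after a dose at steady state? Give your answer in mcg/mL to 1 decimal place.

τ/t½ = 159/47 ≈ 3.383, so fraction remaining f = (1/2)^(159/47) ≈ 0.0959.
At steady state, accumulation factor R = 1/(1 − e^(−kτ)) ≈ 1.1061.
Each bolus raises the concentration by D/Vd = 305/221 ≈ 1.380 mcg/mL.
Steady-state peak Cmax,ss = C₀·R ≈ 1.380 × 1.1061 ≈ 1.526 mcg/mL.
Peak 1.5 mcg/mL vs MTC 3 mcg/mL: below toxic threshold.

1.5 mcg/mL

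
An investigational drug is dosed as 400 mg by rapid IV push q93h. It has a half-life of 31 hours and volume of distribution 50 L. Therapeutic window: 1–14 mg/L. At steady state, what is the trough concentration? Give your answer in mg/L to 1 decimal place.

The dosing interval is 3 half-lives, so f = 2^(−3) = 0.125.
Accumulation ratio R = 1/(1 − f) = 1/0.875 = 8/7.
Single-dose peak C₀ = D/Vd = 400/50 = 8 mg/L.
Steady-state peak Cmax,ss = C₀·R = 8 × 8/7 ≈ 9.143 mg/L.
Steady-state trough Cmin,ss = Cmax,ss·f ≈ 9.143 × 0.125 ≈ 1.143 mg/L.
Trough 1.1 mg/L vs MEC 1 mg/L: adequate.

1.1 mg/L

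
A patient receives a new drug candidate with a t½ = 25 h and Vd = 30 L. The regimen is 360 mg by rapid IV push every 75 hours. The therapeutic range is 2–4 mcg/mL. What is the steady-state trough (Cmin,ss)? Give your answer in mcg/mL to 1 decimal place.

The dosing interval is 3 half-lives, so f = 2^(−3) = 0.125.
Accumulation ratio R = 1/(1 − f) = 1/0.875 = 8/7.
Single-dose peak C₀ = D/Vd = 360/30 = 12 mcg/mL.
Steady-state peak Cmax,ss = C₀·R = 12 × 8/7 ≈ 13.714 mcg/mL.
Steady-state trough Cmin,ss = Cmax,ss·f ≈ 13.714 × 0.125 ≈ 1.714 mcg/mL.
Trough 1.7 mcg/mL vs MEC 2 mcg/mL: subtherapeutic.

1.7 mcg/mL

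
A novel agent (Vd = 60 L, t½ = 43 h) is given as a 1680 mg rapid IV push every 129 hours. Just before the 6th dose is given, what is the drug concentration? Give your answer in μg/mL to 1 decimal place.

f = (1/2)^(τ/t½) = (1/2)^(129/43) ≈ 0.1250.
C₀ = D/Vd = 1680/60 ≈ 28.000 μg/mL.
Before the 6th dose, 5 doses have been given. Superposition: Cmin = C₀·(f + f² + … + f^5).
≈ 28.000 × (0.1250 + 0.0156 + 0.0020 + 0.0002 + 0.0000) ≈ 28.000 × 0.1428 ≈ 3.998 μg/mL.

4.0 μg/mL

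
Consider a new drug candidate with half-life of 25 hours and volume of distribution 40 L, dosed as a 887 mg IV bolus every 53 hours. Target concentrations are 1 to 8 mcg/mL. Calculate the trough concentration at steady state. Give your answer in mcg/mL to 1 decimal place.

6.6 mcg/mL

k = ln2/t½ = ln2/25 ≈ 0.027726 h⁻¹; fraction remaining f = e^(−kτ) = e^(−0.027726×53) ≈ 0.2300.
Accumulation ratio R = 1/(1 − f) ≈ 1/0.7700 ≈ 1.2987.
Single-dose peak C₀ = D/Vd = 887/40 ≈ 22.175 mcg/mL.
Steady-state peak Cmax,ss = C₀·R ≈ 22.175 × 1.2987 ≈ 28.799 mcg/mL.
One interval later, Cmin,ss = Cmax,ss·e^(−kτ) ≈ 28.799 × 0.2300 ≈ 6.624 mcg/mL.
Trough 6.6 mcg/mL vs MEC 1 mcg/mL: adequate.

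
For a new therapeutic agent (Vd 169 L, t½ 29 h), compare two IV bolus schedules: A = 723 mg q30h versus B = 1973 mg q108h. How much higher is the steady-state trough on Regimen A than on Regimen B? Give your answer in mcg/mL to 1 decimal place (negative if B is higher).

Regimen A: f = (1/2)^(30/29) ≈ 0.4882; Cmin,ss = (723/169)·f/(1−f) ≈ 4.081 mcg/mL.
Regimen B: f = (1/2)^(108/29) ≈ 0.0757; Cmin,ss = (1973/169)·f/(1−f) ≈ 0.956 mcg/mL.
Difference ≈ 4.081 − 0.956 ≈ 3.125 mcg/mL.

3.1 mcg/mL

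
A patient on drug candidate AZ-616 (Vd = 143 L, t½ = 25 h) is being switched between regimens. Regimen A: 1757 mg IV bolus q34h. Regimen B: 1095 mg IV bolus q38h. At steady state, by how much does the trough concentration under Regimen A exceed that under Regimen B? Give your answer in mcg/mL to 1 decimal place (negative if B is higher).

3.7 mcg/mL

Regimen A: f = (1/2)^(34/25) ≈ 0.3896; Cmin,ss = (1757/143)·f/(1−f) ≈ 7.842 mcg/mL.
Regimen B: f = (1/2)^(38/25) ≈ 0.3487; Cmin,ss = (1095/143)·f/(1−f) ≈ 4.100 mcg/mL.
Difference ≈ 7.842 − 4.100 ≈ 3.742 mcg/mL.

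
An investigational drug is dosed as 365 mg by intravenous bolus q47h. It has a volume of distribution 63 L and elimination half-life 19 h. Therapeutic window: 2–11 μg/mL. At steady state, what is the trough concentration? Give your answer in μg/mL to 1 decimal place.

τ/t½ = 47/19 ≈ 2.4737, so fraction remaining f = (1/2)^(47/19) ≈ 0.1800.
Each bolus raises the concentration by D/Vd = 365/63 ≈ 5.794 μg/mL.
Steady-state trough Cmin,ss = C₀·f/(1−f) ≈ 5.794 × 0.1800/0.8200 ≈ 1.272 μg/mL.
Trough 1.3 μg/mL vs MEC 2 μg/mL: subtherapeutic.

1.3 μg/mL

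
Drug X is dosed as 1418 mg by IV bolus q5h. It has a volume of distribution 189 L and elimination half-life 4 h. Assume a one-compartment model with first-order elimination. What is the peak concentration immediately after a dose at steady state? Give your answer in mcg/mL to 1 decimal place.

k = ln2/t½ = ln2/4 ≈ 0.173287 h⁻¹; fraction remaining f = e^(−kτ) = e^(−0.173287×5) ≈ 0.4204.
Accumulation ratio R = 1/(1 − f) ≈ 1/0.5796 ≈ 1.7253.
Single-dose peak C₀ = D/Vd = 1418/189 ≈ 7.503 mcg/mL.
Steady-state peak Cmax,ss = C₀·R ≈ 7.503 × 1.7253 ≈ 12.945 mcg/mL.

12.9 mcg/mL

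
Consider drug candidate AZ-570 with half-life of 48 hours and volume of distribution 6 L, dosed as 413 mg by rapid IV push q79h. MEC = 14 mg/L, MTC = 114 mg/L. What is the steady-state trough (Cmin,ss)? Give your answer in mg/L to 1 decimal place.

32.3 mg/L

Over one 79-h interval, 79/48 ≈ 1.6458 half-lives elapse, leaving f ≈ 0.3196 of each dose.
Accumulation ratio R = 1/(1 − f) ≈ 1/0.6804 ≈ 1.4697.
Each bolus raises the concentration by D/Vd = 413/6 ≈ 68.833 mg/L.
Cmax,ss = C₀/(1 − f) ≈ 68.833/0.6804 ≈ 101.165 mg/L.
Steady-state trough Cmin,ss = Cmax,ss·f ≈ 101.165 × 0.3196 ≈ 32.332 mg/L.
Trough 32.3 mg/L vs MEC 14 mg/L: adequate.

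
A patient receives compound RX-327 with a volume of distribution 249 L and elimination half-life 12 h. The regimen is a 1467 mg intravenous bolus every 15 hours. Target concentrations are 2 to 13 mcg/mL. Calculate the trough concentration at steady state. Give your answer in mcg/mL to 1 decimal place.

Over one 15-h interval, 15/12 ≈ 1.25 half-lives elapse, leaving f ≈ 0.4204 of each dose.
Single-dose peak C₀ = D/Vd = 1467/249 ≈ 5.892 mcg/mL.
Steady-state trough Cmin,ss = C₀·f/(1−f) ≈ 5.892 × 0.4204/0.5796 ≈ 4.274 mcg/mL.
Trough 4.3 mcg/mL vs MEC 2 mcg/mL: adequate.

4.3 mcg/mL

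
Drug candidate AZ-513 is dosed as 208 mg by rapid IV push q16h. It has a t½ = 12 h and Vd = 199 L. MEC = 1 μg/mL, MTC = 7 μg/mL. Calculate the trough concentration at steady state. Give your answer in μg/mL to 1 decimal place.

0.7 μg/mL

Over one 16-h interval, 16/12 ≈ 1.3333 half-lives elapse, leaving f ≈ 0.3969 of each dose.
At steady state, accumulation factor R = 1/(1 − e^(−kτ)) ≈ 1.6581.
Each bolus raises the concentration by D/Vd = 208/199 ≈ 1.045 μg/mL.
Cmax,ss = C₀/(1 − f) ≈ 1.045/0.6031 ≈ 1.733 μg/mL.
Steady-state trough Cmin,ss = Cmax,ss·f ≈ 1.733 × 0.3969 ≈ 0.688 μg/mL.
Trough 0.7 μg/mL vs MEC 1 μg/mL: subtherapeutic.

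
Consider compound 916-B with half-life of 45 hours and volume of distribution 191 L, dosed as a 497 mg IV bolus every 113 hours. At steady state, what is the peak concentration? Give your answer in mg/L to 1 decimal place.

k = ln2/t½ = ln2/45 ≈ 0.015403 h⁻¹; fraction remaining f = e^(−kτ) = e^(−0.015403×113) ≈ 0.1754.
At steady state, accumulation factor R = 1/(1 − e^(−kτ)) ≈ 1.2127.
Single-dose peak C₀ = D/Vd = 497/191 ≈ 2.602 mg/L.
Steady-state peak Cmax,ss = C₀·R ≈ 2.602 × 1.2127 ≈ 3.155 mg/L.

3.2 mg/L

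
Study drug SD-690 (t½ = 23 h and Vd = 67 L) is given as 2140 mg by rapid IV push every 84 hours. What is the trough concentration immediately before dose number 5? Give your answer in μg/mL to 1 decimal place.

f = (1/2)^(τ/t½) = (1/2)^(84/23) ≈ 0.0795.
C₀ = D/Vd = 2140/67 ≈ 31.940 μg/mL.
Before the 5th dose, 4 doses have been given. Superposition: Cmin = C₀·(f + f² + … + f^4).
≈ 31.940 × (0.0795 + 0.0063 + 0.0005 + 0.0000) ≈ 31.940 × 0.0863 ≈ 2.756 μg/mL.

2.8 μg/mL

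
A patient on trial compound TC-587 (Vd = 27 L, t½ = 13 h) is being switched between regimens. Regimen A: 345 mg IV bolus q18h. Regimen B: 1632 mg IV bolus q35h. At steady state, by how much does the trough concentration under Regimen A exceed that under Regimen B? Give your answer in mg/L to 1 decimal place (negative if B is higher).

Regimen A: f = (1/2)^(18/13) ≈ 0.3830; Cmin,ss = (345/27)·f/(1−f) ≈ 7.932 mg/L.
Regimen B: f = (1/2)^(35/13) ≈ 0.1547; Cmin,ss = (1632/27)·f/(1−f) ≈ 11.062 mg/L.
Difference ≈ 7.932 − 11.062 ≈ -3.130 mg/L.

-3.1 mg/L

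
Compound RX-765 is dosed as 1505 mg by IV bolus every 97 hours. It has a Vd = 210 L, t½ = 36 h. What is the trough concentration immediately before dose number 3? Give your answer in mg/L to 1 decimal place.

1.3 mg/L

f = (1/2)^(τ/t½) = (1/2)^(97/36) ≈ 0.1545.
C₀ = D/Vd = 1505/210 ≈ 7.167 mg/L.
Before the 3rd dose, 2 doses have been given. Superposition: Cmin = C₀·(f + f²).
≈ 7.167 × (0.1545 + 0.0239) ≈ 7.167 × 0.1784 ≈ 1.279 mg/L.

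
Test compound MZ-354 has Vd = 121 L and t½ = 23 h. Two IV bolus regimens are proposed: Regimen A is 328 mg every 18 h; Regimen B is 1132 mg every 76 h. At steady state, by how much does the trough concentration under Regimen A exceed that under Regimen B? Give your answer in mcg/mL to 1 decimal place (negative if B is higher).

2.7 mcg/mL

Regimen A: f = (1/2)^(18/23) ≈ 0.5813; Cmin,ss = (328/121)·f/(1−f) ≈ 3.763 mcg/mL.
Regimen B: f = (1/2)^(76/23) ≈ 0.1012; Cmin,ss = (1132/121)·f/(1−f) ≈ 1.053 mcg/mL.
Difference ≈ 3.763 − 1.053 ≈ 2.710 mcg/mL.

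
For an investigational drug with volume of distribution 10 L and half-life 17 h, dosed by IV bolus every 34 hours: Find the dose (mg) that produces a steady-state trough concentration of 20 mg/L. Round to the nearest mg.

600 mg

τ/t½ = 34/17 ≈ 2, so f = (1/2)^(34/17) ≈ 0.250000.
Cmin,ss = (D/Vd)·f/(1−f), so D = Cmin,ss·Vd·(1−f)/f.
D = 20 × 10 × (1−f)/f ≈ 20 × 10 × 3.00000 ≈ 600.00 mg.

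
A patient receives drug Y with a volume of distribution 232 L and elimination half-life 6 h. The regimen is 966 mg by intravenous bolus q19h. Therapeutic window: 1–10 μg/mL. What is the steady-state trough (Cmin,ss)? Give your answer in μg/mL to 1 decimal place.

0.5 μg/mL

Over one 19-h interval, 19/6 ≈ 3.1667 half-lives elapse, leaving f ≈ 0.1114 of each dose.
At steady state, accumulation factor R = 1/(1 − e^(−kτ)) ≈ 1.1254.
Single-dose peak C₀ = D/Vd = 966/232 ≈ 4.164 μg/mL.
Steady-state peak Cmax,ss = C₀·R ≈ 4.164 × 1.1254 ≈ 4.686 μg/mL.
Steady-state trough Cmin,ss = Cmax,ss·f ≈ 4.686 × 0.1114 ≈ 0.522 μg/mL.
Trough 0.5 μg/mL vs MEC 1 μg/mL: subtherapeutic.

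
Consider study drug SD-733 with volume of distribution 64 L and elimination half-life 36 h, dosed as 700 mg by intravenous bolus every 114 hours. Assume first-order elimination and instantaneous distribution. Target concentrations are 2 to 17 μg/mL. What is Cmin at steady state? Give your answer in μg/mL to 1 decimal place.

1.4 μg/mL

τ/t½ = 114/36 ≈ 3.1667, so fraction remaining f = (1/2)^(114/36) ≈ 0.1114.
Accumulation ratio R = 1/(1 − f) ≈ 1/0.8886 ≈ 1.1254.
Single-dose peak C₀ = D/Vd = 700/64 ≈ 10.938 μg/mL.
Steady-state peak Cmax,ss = C₀·R ≈ 10.938 × 1.1254 ≈ 12.310 μg/mL.
One interval later, Cmin,ss = Cmax,ss·e^(−kτ) ≈ 12.310 × 0.1114 ≈ 1.371 μg/mL.
Trough 1.4 μg/mL vs MEC 2 μg/mL: subtherapeutic.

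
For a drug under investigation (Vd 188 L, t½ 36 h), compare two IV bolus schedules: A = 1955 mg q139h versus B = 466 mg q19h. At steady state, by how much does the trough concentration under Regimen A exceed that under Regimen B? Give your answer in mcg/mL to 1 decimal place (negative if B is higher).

-4.8 mcg/mL

Regimen A: f = (1/2)^(139/36) ≈ 0.0688; Cmin,ss = (1955/188)·f/(1−f) ≈ 0.768 mcg/mL.
Regimen B: f = (1/2)^(19/36) ≈ 0.6936; Cmin,ss = (466/188)·f/(1−f) ≈ 5.611 mcg/mL.
Difference ≈ 0.768 − 5.611 ≈ -4.843 mcg/mL.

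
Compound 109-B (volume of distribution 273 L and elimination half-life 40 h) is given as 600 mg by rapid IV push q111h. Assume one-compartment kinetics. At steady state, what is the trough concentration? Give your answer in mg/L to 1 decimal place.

0.4 mg/L

k = ln2/t½ = ln2/40 ≈ 0.017329 h⁻¹; fraction remaining f = e^(−kτ) = e^(−0.017329×111) ≈ 0.1461.
At steady state, accumulation factor R = 1/(1 − e^(−kτ)) ≈ 1.1711.
Each bolus raises the concentration by D/Vd = 600/273 ≈ 2.198 mg/L.
Steady-state peak Cmax,ss = C₀·R ≈ 2.198 × 1.1711 ≈ 2.574 mg/L.
One interval later, Cmin,ss = Cmax,ss·e^(−kτ) ≈ 2.574 × 0.1461 ≈ 0.376 mg/L.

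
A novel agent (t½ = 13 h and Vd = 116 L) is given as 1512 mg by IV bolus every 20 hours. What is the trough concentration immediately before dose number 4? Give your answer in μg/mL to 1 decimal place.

6.6 μg/mL

f = (1/2)^(τ/t½) = (1/2)^(20/13) ≈ 0.3443.
C₀ = D/Vd = 1512/116 ≈ 13.034 μg/mL.
Before the 4th dose, 3 doses have been given. Superposition: Cmin = C₀·(f + f² + … + f^3).
≈ 13.034 × (0.3443 + 0.1185 + 0.0408) ≈ 13.034 × 0.5036 ≈ 6.564 μg/mL.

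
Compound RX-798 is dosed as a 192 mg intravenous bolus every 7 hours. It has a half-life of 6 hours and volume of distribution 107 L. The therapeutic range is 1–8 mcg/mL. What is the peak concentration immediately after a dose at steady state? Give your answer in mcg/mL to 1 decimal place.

τ/t½ = 7/6 ≈ 1.1667, so fraction remaining f = (1/2)^(7/6) ≈ 0.4454.
Accumulation ratio R = 1/(1 − f) ≈ 1/0.5546 ≈ 1.8031.
Single-dose peak C₀ = D/Vd = 192/107 ≈ 1.794 mcg/mL.
Steady-state peak Cmax,ss = C₀·R ≈ 1.794 × 1.8031 ≈ 3.235 mcg/mL.
Peak 3.2 mcg/mL vs MTC 8 mcg/mL: below toxic threshold.

3.2 mcg/mL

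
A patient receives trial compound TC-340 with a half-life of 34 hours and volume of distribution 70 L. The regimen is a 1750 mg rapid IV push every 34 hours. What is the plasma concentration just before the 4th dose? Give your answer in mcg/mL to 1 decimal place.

21.9 mcg/mL

f = (1/2)^(τ/t½) = (1/2)^(34/34) ≈ 0.5000.
C₀ = D/Vd = 1750/70 ≈ 25.000 mcg/mL.
Before the 4th dose, 3 doses have been given. Superposition: Cmin = C₀·(f + f² + … + f^3).
≈ 25.000 × (0.5000 + 0.2500 + 0.1250) ≈ 25.000 × 0.8750 ≈ 21.875 mcg/mL.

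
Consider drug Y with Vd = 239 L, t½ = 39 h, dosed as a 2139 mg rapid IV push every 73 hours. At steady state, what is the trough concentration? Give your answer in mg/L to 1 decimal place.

3.4 mg/L

Over one 73-h interval, 73/39 ≈ 1.8718 half-lives elapse, leaving f ≈ 0.2732 of each dose.
Single-dose peak C₀ = D/Vd = 2139/239 ≈ 8.950 mg/L.
Steady-state trough Cmin,ss = C₀·f/(1−f) ≈ 8.950 × 0.2732/0.7268 ≈ 3.364 mg/L.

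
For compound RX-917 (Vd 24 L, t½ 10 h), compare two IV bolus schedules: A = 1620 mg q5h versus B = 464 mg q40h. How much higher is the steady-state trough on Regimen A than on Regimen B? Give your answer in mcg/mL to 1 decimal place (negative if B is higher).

Regimen A: f = (1/2)^(5/10) ≈ 0.7071; Cmin,ss = (1620/24)·f/(1−f) ≈ 162.954 mcg/mL.
Regimen B: f = (1/2)^(40/10) ≈ 0.0625; Cmin,ss = (464/24)·f/(1−f) ≈ 1.289 mcg/mL.
Difference ≈ 162.954 − 1.289 ≈ 161.665 mcg/mL.

161.7 mcg/mL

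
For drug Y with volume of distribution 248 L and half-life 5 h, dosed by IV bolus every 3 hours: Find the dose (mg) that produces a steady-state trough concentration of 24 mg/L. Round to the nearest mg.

3070 mg

τ/t½ = 3/5 ≈ 0.6, so f = (1/2)^(3/5) ≈ 0.659754.
Cmin,ss = (D/Vd)·f/(1−f), so D = Cmin,ss·Vd·(1−f)/f.
D = 24 × 248 × (1−f)/f ≈ 24 × 248 × 0.51572 ≈ 3069.57 mg.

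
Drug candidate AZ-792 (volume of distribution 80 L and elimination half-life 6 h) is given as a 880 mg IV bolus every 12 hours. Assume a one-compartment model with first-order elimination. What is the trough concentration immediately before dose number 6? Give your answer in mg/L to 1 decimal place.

f = (1/2)^(τ/t½) = (1/2)^(12/6) ≈ 0.2500.
C₀ = D/Vd = 880/80 ≈ 11.000 mg/L.
Before the 6th dose, 5 doses have been given. Superposition: Cmin = C₀·(f + f² + … + f^5).
≈ 11.000 × (0.2500 + 0.0625 + 0.0156 + 0.0039 + 0.0010) ≈ 11.000 × 0.3330 ≈ 3.663 mg/L.

3.7 mg/L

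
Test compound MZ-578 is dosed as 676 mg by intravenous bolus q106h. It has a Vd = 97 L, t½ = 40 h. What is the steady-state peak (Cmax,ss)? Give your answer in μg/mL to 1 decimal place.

8.3 μg/mL

τ/t½ = 106/40 ≈ 2.65, so fraction remaining f = (1/2)^(106/40) ≈ 0.1593.
At steady state, accumulation factor R = 1/(1 − e^(−kτ)) ≈ 1.1895.
Each bolus raises the concentration by D/Vd = 676/97 ≈ 6.969 μg/mL.
Steady-state peak Cmax,ss = C₀·R ≈ 6.969 × 1.1895 ≈ 8.290 μg/mL.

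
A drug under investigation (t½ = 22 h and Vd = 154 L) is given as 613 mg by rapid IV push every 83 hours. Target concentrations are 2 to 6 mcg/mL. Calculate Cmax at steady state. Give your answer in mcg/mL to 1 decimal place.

Over one 83-h interval, 83/22 ≈ 3.7727 half-lives elapse, leaving f ≈ 0.0732 of each dose.
At steady state, accumulation factor R = 1/(1 − e^(−kτ)) ≈ 1.0790.
Single-dose peak C₀ = D/Vd = 613/154 ≈ 3.981 mcg/mL.
Steady-state peak Cmax,ss = C₀·R ≈ 3.981 × 1.0790 ≈ 4.295 mcg/mL.
Peak 4.3 mcg/mL vs MTC 6 mcg/mL: below toxic threshold.

4.3 mcg/mL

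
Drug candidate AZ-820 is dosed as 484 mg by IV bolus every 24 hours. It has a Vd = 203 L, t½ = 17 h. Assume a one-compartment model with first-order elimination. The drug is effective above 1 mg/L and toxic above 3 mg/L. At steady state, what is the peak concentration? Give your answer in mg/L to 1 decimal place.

Over one 24-h interval, 24/17 ≈ 1.4118 half-lives elapse, leaving f ≈ 0.3759 of each dose.
At steady state, accumulation factor R = 1/(1 − e^(−kτ)) ≈ 1.6023.
Single-dose peak C₀ = D/Vd = 484/203 ≈ 2.384 mg/L.
Steady-state peak Cmax,ss = C₀·R ≈ 2.384 × 1.6023 ≈ 3.820 mg/L.
Peak 3.8 mg/L vs MTC 3 mg/L: exceeds toxic threshold.

3.8 mg/L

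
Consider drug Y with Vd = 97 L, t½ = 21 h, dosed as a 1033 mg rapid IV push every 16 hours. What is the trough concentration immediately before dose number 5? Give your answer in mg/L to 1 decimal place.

13.5 mg/L

f = (1/2)^(τ/t½) = (1/2)^(16/21) ≈ 0.5897.
C₀ = D/Vd = 1033/97 ≈ 10.649 mg/L.
Before the 5th dose, 4 doses have been given. Superposition: Cmin = C₀·(f + f² + … + f^4).
≈ 10.649 × (0.5897 + 0.3477 + 0.2051 + 0.1209) ≈ 10.649 × 1.2634 ≈ 13.454 mg/L.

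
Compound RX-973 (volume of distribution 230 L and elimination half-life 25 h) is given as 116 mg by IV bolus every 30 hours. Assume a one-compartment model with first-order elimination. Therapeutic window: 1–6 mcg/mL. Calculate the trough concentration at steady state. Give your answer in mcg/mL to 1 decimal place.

τ/t½ = 30/25 ≈ 1.2, so fraction remaining f = (1/2)^(30/25) ≈ 0.4353.
Accumulation ratio R = 1/(1 − f) ≈ 1/0.5647 ≈ 1.7709.
Single-dose peak C₀ = D/Vd = 116/230 ≈ 0.504 mcg/mL.
Cmax,ss = C₀/(1 − f) ≈ 0.504/0.5647 ≈ 0.893 mcg/mL.
Steady-state trough Cmin,ss = Cmax,ss·f ≈ 0.893 × 0.4353 ≈ 0.389 mcg/mL.
Trough 0.4 mcg/mL vs MEC 1 mcg/mL: subtherapeutic.

0.4 mcg/mL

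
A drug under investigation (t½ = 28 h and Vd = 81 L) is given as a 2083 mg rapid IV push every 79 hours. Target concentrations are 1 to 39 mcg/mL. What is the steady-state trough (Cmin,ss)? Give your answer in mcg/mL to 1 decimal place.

τ/t½ = 79/28 ≈ 2.8214, so fraction remaining f = (1/2)^(79/28) ≈ 0.1415.
Single-dose peak C₀ = D/Vd = 2083/81 ≈ 25.716 mcg/mL.
Steady-state trough Cmin,ss = C₀·f/(1−f) ≈ 25.716 × 0.1415/0.8585 ≈ 4.239 mcg/mL.
Trough 4.2 mcg/mL vs MEC 1 mcg/mL: adequate.

4.2 mcg/mL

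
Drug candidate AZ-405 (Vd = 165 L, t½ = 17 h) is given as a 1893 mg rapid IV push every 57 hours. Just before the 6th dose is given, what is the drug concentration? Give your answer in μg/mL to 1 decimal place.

f = (1/2)^(τ/t½) = (1/2)^(57/17) ≈ 0.0979.
C₀ = D/Vd = 1893/165 ≈ 11.473 μg/mL.
Before the 6th dose, 5 doses have been given. Superposition: Cmin = C₀·(f + f² + … + f^5).
≈ 11.473 × (0.0979 + 0.0096 + 0.0009 + 0.0001 + 0.0000) ≈ 11.473 × 0.1085 ≈ 1.245 μg/mL.

1.2 μg/mL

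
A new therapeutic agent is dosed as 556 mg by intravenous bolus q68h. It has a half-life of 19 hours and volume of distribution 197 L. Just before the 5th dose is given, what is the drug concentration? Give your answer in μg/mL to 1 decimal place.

0.3 μg/mL

f = (1/2)^(τ/t½) = (1/2)^(68/19) ≈ 0.0837.
C₀ = D/Vd = 556/197 ≈ 2.822 μg/mL.
Before the 5th dose, 4 doses have been given. Superposition: Cmin = C₀·(f + f² + … + f^4).
≈ 2.822 × (0.0837 + 0.0070 + 0.0006 + 0.0000) ≈ 2.822 × 0.0913 ≈ 0.258 μg/mL.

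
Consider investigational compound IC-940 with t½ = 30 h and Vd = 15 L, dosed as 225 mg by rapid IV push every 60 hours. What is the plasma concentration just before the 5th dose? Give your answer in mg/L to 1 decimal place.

f = (1/2)^(τ/t½) = (1/2)^(60/30) ≈ 0.2500.
C₀ = D/Vd = 225/15 ≈ 15.000 mg/L.
Before the 5th dose, 4 doses have been given. Superposition: Cmin = C₀·(f + f² + … + f^4).
≈ 15.000 × (0.2500 + 0.0625 + 0.0156 + 0.0039) ≈ 15.000 × 0.3320 ≈ 4.980 mg/L.

5.0 mg/L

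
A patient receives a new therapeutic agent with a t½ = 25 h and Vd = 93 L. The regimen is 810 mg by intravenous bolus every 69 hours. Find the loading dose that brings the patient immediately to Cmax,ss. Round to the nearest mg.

f = (1/2)^(69/25) ≈ 0.147624; accumulation ratio R = 1/(1−f) ≈ 1.17319.
Loading dose to hit Cmax,ss on first dose: D_load = D_maint·R ≈ 810 × 1.17319 ≈ 950.28 mg.

950 mg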